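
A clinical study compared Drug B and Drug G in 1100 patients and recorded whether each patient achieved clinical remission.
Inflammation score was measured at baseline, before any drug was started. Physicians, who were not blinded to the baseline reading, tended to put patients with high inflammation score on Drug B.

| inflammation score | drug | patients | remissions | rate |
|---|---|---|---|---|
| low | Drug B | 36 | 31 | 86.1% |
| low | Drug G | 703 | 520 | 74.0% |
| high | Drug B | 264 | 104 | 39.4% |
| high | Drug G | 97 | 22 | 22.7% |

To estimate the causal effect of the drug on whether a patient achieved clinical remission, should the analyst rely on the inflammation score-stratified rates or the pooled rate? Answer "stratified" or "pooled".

The inflammation score-specific comparison favours Drug B throughout, but the pooled figures favour Drug G. The question is whether to condition on inflammation score.
Inflammation score satisfies the back-door criterion: it is not a descendant of the drug, and it blocks the spurious path from drug to outcome. Adjusting for it (i.e., using the within-inflammation score rates) gives the causal effect.
Within each level — low: 86.1% vs 74.0%; high: 39.4% vs 22.7% — Drug B is higher every time.

stratified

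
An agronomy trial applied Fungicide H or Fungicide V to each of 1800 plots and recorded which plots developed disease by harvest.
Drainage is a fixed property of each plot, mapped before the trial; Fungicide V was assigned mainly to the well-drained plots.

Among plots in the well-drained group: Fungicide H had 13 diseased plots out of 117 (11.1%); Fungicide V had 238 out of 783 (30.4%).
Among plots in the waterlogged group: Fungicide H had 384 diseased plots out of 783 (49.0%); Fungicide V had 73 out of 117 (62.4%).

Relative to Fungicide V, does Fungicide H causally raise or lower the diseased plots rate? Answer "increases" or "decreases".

The imbalance in field drainage arose from how plots were allocated, not from anything the fungicide did; and field drainage independently affects the outcome. The pooled gap is confounded — condition on field drainage.
Within each level — well-drained: 11.1% vs 30.4%; waterlogged: 49.0% vs 62.4% — Fungicide H is lower every time.

decreases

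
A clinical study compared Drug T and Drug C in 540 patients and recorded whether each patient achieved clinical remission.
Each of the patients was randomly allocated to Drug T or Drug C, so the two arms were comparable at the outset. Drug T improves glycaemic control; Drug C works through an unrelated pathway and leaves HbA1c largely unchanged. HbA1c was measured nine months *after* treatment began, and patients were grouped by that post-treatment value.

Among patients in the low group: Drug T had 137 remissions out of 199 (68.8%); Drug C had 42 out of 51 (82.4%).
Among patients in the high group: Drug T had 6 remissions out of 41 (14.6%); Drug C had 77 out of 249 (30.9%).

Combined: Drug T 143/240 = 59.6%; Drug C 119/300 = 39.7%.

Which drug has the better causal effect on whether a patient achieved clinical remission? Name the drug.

HbA1c lies on the pathway drug → HbA1c → outcome, so adjusting for it blocks the indirect effect. For the total causal effect of drug, use the unadjusted pooled rates.
Pooled: Drug T 59.6% vs Drug C 39.7%; Drug T is higher overall.

Drug T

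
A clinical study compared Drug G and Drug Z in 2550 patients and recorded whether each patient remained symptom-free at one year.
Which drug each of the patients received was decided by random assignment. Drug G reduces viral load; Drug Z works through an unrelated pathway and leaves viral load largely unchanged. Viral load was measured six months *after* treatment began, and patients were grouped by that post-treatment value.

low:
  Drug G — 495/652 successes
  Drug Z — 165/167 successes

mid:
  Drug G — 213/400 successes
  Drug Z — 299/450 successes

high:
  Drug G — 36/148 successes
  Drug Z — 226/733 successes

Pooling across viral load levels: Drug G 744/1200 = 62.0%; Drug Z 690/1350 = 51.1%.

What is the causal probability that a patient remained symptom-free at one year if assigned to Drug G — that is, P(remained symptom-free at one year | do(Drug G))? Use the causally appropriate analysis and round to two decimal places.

0.62

The viral load-specific comparison favours Drug Z throughout, but the pooled figures favour Drug G. The question is whether to condition on viral load.
Viral load is recorded after the drug and is itself shifted by it — it sits on the causal path from drug to outcome. Conditioning on a mediator would strip out part of the effect we want; the pooled comparison gives the total causal effect.
So P(outcome | do(Drug G)) is just the pooled rate for Drug G: 744/1200 = 0.620.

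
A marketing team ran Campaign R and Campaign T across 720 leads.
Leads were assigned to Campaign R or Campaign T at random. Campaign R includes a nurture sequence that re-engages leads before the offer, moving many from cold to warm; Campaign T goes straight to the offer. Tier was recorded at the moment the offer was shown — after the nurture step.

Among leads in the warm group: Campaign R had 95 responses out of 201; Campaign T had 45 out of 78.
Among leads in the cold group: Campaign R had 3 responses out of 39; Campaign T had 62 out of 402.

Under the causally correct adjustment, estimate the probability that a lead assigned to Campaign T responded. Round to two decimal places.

The stratified and pooled comparisons disagree (Campaign T wins within each engagement tier; Campaign R wins overall), so the answer turns on the causal role of engagement tier.
Engagement tier is downstream of the campaign. One should not condition on a consequence of treatment, so the overall rates are the right comparison.
So P(outcome | do(Campaign T)) is just the pooled rate for Campaign T: 107/480 = 0.223.

0.22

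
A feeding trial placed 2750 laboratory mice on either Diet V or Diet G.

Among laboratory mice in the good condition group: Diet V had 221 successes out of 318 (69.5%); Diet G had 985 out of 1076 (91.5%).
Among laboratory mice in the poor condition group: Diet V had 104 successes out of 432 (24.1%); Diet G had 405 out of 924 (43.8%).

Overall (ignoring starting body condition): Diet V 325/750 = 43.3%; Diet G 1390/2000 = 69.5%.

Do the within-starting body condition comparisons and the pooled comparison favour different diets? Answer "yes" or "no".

Within each starting body condition level (good condition 69.5% vs 91.5%; poor condition 24.1% vs 43.8%), Diet G has the higher rate every time. Pooled: 43.3% vs 69.5% — Diet G has the higher rate overall. They agree.

no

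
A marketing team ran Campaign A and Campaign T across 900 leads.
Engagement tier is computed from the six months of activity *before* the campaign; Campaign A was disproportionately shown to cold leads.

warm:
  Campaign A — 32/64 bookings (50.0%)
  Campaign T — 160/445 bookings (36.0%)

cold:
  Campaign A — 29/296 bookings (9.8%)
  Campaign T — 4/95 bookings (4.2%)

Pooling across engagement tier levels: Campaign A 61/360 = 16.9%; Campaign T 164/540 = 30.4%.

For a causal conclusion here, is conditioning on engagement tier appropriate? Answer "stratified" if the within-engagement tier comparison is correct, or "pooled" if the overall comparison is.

stratified

The engagement tier-specific comparison favours Campaign A throughout, but the pooled figures favour Campaign T. The question is whether to condition on engagement tier.
Engagement tier is set before the campaign has any effect — it is not caused by the campaign — and it independently drives the outcome. That makes it a confounder, so the causal comparison is within engagement tier levels.
Within each level — warm: 50.0% vs 36.0%; cold: 9.8% vs 4.2% — Campaign A is higher every time.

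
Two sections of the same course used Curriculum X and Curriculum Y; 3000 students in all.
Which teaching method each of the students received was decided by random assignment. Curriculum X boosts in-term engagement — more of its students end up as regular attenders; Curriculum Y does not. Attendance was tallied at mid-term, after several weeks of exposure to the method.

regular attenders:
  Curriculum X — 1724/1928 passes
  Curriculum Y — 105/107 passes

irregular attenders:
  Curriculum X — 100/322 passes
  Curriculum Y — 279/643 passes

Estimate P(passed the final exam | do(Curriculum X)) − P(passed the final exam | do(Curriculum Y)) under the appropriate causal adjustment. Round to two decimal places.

+0.30

Mid-term attendance is recorded after the teaching method and is itself shifted by it — it sits on the causal path from teaching method to outcome. Conditioning on a mediator would strip out part of the effect we want; the pooled comparison gives the total causal effect.
The causal difference is the pooled difference: 0.811 − 0.512 = +0.299.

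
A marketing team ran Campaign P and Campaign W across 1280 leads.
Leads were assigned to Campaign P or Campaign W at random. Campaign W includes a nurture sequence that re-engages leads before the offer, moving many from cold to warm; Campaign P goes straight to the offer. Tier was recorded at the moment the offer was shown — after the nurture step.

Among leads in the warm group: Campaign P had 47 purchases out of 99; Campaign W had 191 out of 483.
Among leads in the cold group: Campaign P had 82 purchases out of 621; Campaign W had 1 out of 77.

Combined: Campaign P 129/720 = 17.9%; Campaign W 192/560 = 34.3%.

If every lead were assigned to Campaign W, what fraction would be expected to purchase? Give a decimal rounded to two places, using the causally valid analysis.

Stratifying would compare campaigns among leads the campaigns themselves sorted into engagement tier groups — a form of selection on an intermediate. The unconditioned pooled rates give the total causal effect.
So P(outcome | do(Campaign W)) is just the pooled rate for Campaign W: 192/560 = 0.343.

0.34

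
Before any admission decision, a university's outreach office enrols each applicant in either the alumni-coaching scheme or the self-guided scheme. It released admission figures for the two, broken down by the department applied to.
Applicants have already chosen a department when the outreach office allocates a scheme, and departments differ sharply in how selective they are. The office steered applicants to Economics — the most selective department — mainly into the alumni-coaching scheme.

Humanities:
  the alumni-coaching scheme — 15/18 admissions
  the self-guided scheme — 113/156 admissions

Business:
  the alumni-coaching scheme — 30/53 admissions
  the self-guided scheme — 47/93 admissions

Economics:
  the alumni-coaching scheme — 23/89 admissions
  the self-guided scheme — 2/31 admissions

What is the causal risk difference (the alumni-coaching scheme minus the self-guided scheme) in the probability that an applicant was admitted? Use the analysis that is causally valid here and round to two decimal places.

The department-specific comparison favours the alumni-coaching scheme throughout, but the pooled figures favour the self-guided scheme. The question is whether to condition on department.
Nothing the outreach scheme does changes department; the imbalance is an allocation artefact. With department also predicting the outcome, the pooled figure is confounded, and the within-stratum comparison is the causal one.
Adjusting over the population distribution of department: 0.395·(0.833−0.724) + 0.332·(0.566−0.505) + 0.273·(0.258−0.065) = +0.116.

+0.12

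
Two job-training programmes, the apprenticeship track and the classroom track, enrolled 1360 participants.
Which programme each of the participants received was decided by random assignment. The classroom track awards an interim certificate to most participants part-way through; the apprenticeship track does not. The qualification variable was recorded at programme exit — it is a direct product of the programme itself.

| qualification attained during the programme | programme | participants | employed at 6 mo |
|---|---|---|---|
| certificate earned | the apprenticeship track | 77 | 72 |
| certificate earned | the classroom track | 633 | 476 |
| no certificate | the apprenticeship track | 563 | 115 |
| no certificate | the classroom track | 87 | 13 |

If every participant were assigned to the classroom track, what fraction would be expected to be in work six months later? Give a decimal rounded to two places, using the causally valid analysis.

0.68

Within every qualification attained during the programme level the apprenticeship track has the higher rate, yet pooled the classroom track does — Simpson's reversal.
Qualification attained during the programme here is a post-treatment variable shaped by the programme; conditioning on it would introduce bias rather than remove it. The overall comparison is the causal one.
So P(outcome | do(the classroom track)) is just the pooled rate for the classroom track: 489/720 = 0.679.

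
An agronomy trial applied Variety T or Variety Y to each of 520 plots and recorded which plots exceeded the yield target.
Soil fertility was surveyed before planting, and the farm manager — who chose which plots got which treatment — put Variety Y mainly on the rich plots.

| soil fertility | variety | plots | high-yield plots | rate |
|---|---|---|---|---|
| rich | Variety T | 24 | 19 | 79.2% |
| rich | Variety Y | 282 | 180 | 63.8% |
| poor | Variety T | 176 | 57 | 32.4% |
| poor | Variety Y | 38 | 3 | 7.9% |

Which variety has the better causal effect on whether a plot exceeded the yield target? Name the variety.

Since soil fertility is a pre-existing factor (not a product of the variety) and it affects the outcome on its own, it is a confounder. The stratified rates, not the pooled rate, identify the causal effect.
Within each level — rich: 79.2% vs 63.8%; poor: 32.4% vs 7.9% — Variety T is higher every time.

Variety T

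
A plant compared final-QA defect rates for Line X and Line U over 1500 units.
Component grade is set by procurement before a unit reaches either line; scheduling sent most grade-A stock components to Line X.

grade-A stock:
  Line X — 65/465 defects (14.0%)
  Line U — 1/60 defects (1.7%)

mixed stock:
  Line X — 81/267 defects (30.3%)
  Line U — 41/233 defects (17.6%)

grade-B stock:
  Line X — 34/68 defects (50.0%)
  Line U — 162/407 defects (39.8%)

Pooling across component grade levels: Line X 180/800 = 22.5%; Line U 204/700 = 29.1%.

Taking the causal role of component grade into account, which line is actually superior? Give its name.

Line U

Since component grade is a pre-existing factor (not a product of the line) and it affects the outcome on its own, it is a confounder. The stratified rates, not the pooled rate, identify the causal effect.
Within each level — grade-A stock: 14.0% vs 1.7%; mixed stock: 30.3% vs 17.6%; grade-B stock: 50.0% vs 39.8% — Line U is lower every time.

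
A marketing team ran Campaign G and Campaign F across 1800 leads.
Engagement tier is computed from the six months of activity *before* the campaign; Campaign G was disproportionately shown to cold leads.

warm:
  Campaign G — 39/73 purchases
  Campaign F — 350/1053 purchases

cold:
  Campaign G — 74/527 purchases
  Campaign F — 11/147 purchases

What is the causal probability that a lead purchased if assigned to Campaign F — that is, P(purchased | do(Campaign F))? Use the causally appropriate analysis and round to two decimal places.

Nothing the campaign does changes engagement tier; the imbalance is an allocation artefact. With engagement tier also predicting the outcome, the pooled figure is confounded, and the within-stratum comparison is the causal one.
Standardising Campaign F to the population engagement tier mix: 0.626·350/1053 + 0.374·11/147 = 0.236.

0.24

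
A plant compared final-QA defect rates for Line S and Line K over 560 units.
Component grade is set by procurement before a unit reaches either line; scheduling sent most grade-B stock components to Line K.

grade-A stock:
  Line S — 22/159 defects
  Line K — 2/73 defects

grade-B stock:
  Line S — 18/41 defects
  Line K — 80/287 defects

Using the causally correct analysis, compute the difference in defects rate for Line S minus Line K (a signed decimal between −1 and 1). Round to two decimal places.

+0.14

Line K is lower inside every component grade stratum but Line S is lower in aggregate. Whether to stratify depends on how component grade relates to the line.
Since component grade is a pre-existing factor (not a product of the line) and it affects the outcome on its own, it is a confounder. The stratified rates, not the pooled rate, identify the causal effect.
Adjusting over the population distribution of component grade: 0.414·(0.138−0.027) + 0.586·(0.439−0.279) = +0.140.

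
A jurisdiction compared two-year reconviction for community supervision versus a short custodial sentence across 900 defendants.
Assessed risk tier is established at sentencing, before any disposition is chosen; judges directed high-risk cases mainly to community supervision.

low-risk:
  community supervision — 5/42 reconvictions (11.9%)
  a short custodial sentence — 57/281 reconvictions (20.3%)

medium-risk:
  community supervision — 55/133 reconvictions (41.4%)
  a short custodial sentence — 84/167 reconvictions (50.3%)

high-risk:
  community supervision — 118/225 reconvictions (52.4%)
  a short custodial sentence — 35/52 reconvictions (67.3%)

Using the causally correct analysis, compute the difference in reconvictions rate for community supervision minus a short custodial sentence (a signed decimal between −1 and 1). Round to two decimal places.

-0.11

Since assessed risk tier is a pre-existing factor (not a product of the disposition) and it affects the outcome on its own, it is a confounder. The stratified rates, not the pooled rate, identify the causal effect.
Adjusting over the population distribution of assessed risk tier: 0.359·(0.119−0.203) + 0.333·(0.414−0.503) + 0.308·(0.524−0.673) = -0.106.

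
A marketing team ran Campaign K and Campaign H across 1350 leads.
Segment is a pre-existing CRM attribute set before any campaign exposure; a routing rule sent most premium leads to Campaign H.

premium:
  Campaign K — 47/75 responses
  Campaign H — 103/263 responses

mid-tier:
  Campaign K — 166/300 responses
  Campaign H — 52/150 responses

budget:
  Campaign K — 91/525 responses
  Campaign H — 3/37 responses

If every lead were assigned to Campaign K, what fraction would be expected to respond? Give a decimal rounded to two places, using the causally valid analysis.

Customer segment satisfies the back-door criterion: it is not a descendant of the campaign, and it blocks the spurious path from campaign to outcome. Adjusting for it (i.e., using the within-customer segment rates) gives the causal effect.
Standardising Campaign K to the population customer segment mix: 0.250·47/75 + 0.333·166/300 + 0.416·91/525 = 0.414.

0.41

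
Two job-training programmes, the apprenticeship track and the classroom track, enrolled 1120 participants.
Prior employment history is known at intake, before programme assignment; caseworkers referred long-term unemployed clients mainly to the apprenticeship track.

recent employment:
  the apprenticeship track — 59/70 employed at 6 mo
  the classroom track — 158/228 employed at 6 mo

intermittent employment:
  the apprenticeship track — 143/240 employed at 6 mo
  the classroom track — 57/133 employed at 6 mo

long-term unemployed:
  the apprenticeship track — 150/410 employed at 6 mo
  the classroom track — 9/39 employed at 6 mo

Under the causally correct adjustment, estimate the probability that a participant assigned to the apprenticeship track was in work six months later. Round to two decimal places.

Prior employment history satisfies the back-door criterion: it is not a descendant of the programme, and it blocks the spurious path from programme to outcome. Adjusting for it (i.e., using the within-prior employment history rates) gives the causal effect.
Standardising the apprenticeship track to the population prior employment history mix: 0.266·59/70 + 0.333·143/240 + 0.401·150/410 = 0.569.

0.57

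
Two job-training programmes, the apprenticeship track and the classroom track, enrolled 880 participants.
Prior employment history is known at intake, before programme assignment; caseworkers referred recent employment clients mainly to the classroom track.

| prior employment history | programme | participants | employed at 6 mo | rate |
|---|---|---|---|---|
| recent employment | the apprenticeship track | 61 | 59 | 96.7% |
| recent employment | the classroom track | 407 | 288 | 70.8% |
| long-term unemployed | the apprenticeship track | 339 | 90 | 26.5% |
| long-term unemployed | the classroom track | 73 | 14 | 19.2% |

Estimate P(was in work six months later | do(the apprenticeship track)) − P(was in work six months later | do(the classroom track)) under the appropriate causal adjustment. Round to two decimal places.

Nothing the programme does changes prior employment history; the imbalance is an allocation artefact. With prior employment history also predicting the outcome, the pooled figure is confounded, and the within-stratum comparison is the causal one.
Adjusting over the population distribution of prior employment history: 0.532·(0.967−0.708) + 0.468·(0.265−0.192) = +0.173.

+0.17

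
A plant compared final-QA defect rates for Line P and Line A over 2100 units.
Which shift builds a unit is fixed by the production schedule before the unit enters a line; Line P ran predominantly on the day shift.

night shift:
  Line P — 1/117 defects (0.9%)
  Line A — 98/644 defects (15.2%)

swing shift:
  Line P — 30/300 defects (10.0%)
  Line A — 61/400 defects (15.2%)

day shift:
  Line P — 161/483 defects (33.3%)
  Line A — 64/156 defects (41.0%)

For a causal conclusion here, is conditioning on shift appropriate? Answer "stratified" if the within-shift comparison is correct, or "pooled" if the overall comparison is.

stratified

The shift-specific comparison favours Line P throughout, but the pooled figures favour Line A. The question is whether to condition on shift.
Shift differs across lines for reasons unrelated to any effect of the line itself, and it separately predicts the outcome — a classic confounder. We must compare within shift levels.
Within each level — night shift: 0.9% vs 15.2%; swing shift: 10.0% vs 15.2%; day shift: 33.3% vs 41.0% — Line P is lower every time.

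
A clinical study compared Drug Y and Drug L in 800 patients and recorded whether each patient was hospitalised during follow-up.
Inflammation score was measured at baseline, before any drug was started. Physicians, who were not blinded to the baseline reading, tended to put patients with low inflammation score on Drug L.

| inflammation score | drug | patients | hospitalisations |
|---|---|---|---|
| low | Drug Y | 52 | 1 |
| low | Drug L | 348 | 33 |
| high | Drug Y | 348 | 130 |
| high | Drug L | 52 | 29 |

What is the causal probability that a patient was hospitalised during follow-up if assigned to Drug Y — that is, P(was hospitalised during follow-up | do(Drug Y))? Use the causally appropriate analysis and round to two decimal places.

Within every inflammation score level Drug Y has the lower rate, yet pooled Drug L does — Simpson's reversal.
Inflammation score is set before the drug has any effect — it is not caused by the drug — and it independently drives the outcome. That makes it a confounder, so the causal comparison is within inflammation score levels.
Standardising Drug Y to the population inflammation score mix: 0.500·1/52 + 0.500·130/348 = 0.196.

0.20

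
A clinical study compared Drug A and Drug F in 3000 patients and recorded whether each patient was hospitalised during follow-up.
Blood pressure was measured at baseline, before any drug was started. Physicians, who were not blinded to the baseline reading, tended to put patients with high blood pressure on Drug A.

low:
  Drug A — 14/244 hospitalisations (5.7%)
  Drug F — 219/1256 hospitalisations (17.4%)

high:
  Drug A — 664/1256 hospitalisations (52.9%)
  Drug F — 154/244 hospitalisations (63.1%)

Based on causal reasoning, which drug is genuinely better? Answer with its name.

The blood pressure-specific comparison favours Drug A throughout, but the pooled figures favour Drug F. The question is whether to condition on blood pressure.
Here blood pressure is a common cause — it drives both which drug a case falls under and the outcome. The crude comparison mixes populations; the stratum-specific rates are the causally relevant ones.
Within each level — low: 5.7% vs 17.4%; high: 52.9% vs 63.1% — Drug A is lower every time.

Drug A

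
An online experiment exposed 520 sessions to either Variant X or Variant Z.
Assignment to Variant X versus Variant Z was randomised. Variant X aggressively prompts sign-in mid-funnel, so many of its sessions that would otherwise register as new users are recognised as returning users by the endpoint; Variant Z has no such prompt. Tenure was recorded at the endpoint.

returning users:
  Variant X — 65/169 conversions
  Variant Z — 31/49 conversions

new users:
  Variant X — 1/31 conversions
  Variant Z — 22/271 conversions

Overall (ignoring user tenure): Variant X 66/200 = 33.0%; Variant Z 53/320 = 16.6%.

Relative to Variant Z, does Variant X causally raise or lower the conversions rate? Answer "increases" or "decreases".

increases

The stratified and pooled comparisons disagree (Variant Z wins within each user tenure; Variant X wins overall), so the answer turns on the causal role of user tenure.
The distribution of user tenure is itself part of what the variant does — it is an intermediate outcome. Holding it fixed would remove that part of the effect; the total effect is the pooled difference.
Pooled: Variant X 33.0% vs Variant Z 16.6%; Variant X is higher overall.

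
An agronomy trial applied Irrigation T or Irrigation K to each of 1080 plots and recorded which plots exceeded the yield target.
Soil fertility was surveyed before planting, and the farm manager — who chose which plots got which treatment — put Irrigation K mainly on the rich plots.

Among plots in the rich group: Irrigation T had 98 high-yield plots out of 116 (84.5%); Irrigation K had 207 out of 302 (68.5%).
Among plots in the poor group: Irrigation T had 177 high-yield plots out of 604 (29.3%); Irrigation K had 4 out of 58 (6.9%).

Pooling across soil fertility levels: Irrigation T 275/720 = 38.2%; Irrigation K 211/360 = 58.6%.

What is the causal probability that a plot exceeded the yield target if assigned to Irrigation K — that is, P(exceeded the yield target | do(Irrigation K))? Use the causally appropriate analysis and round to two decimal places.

0.31

Since soil fertility is a pre-existing factor (not a product of the irrigation) and it affects the outcome on its own, it is a confounder. The stratified rates, not the pooled rate, identify the causal effect.
Standardising Irrigation K to the population soil fertility mix: 0.387·207/302 + 0.613·4/58 = 0.308.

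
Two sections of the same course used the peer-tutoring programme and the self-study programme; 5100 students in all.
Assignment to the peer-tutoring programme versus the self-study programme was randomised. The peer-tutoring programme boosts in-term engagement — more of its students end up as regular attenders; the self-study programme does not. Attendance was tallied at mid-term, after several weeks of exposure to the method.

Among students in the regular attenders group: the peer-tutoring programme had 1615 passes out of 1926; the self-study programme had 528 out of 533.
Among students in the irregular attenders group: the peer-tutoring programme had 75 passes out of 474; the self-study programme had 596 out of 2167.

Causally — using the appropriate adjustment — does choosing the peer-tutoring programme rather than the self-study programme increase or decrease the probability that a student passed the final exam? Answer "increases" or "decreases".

increases

The mid-term attendance-specific comparison favours the self-study programme throughout, but the pooled figures favour the peer-tutoring programme. The question is whether to condition on mid-term attendance.
Because the teaching method influences mid-term attendance, mid-term attendance is a post-treatment mediator, not a confounder. Stratifying on it would bias the estimate; the causal effect is the crude pooled difference.
Pooled: the peer-tutoring programme 70.4% vs the self-study programme 41.6%; the peer-tutoring programme is higher overall.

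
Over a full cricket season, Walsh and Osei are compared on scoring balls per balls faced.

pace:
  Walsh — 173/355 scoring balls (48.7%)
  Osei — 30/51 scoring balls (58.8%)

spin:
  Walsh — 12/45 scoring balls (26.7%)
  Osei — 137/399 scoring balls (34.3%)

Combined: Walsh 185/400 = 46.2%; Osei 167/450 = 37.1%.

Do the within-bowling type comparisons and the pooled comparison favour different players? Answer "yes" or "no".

Within each bowling type level (pace 48.7% vs 58.8%; spin 26.7% vs 34.3%), Osei has the higher rate every time. Pooled: 46.2% vs 37.1% — Walsh has the higher rate overall. The two comparisons disagree.

yes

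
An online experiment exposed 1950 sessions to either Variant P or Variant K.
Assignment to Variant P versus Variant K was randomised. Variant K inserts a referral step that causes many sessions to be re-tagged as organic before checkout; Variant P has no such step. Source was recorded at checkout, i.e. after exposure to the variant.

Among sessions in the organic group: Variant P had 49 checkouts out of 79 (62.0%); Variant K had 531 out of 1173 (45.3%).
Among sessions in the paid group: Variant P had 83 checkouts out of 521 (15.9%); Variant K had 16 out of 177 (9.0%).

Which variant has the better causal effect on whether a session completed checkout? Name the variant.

Traffic source here is a post-treatment variable shaped by the variant; conditioning on it would introduce bias rather than remove it. The overall comparison is the causal one.
Pooled: Variant P 22.0% vs Variant K 40.5%; Variant K is higher overall.

Variant K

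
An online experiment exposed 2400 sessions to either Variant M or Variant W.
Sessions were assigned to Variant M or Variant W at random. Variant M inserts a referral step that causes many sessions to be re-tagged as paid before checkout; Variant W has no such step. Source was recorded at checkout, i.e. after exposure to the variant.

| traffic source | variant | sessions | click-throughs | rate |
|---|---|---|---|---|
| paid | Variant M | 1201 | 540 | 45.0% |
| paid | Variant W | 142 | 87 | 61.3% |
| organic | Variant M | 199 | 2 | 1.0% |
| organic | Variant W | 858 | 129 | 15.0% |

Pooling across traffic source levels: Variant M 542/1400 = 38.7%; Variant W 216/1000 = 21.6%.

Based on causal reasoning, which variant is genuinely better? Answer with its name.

Variant M

Because the variant influences traffic source, traffic source is a post-treatment mediator, not a confounder. Stratifying on it would bias the estimate; the causal effect is the crude pooled difference.
Pooled: Variant M 38.7% vs Variant W 21.6%; Variant M is higher overall.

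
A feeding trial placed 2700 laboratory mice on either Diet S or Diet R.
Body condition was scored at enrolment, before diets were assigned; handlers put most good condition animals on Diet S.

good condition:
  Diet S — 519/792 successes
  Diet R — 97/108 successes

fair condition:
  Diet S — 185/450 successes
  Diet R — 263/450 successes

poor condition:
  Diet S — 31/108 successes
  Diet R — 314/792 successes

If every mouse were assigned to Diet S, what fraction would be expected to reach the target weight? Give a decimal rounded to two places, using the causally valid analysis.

0.45

Diet R is higher inside every starting body condition stratum but Diet S is higher in aggregate. Whether to stratify depends on how starting body condition relates to the diet.
Nothing the diet does changes starting body condition; the imbalance is an allocation artefact. With starting body condition also predicting the outcome, the pooled figure is confounded, and the within-stratum comparison is the causal one.
Standardising Diet S to the population starting body condition mix: 0.333·519/792 + 0.333·185/450 + 0.333·31/108 = 0.451.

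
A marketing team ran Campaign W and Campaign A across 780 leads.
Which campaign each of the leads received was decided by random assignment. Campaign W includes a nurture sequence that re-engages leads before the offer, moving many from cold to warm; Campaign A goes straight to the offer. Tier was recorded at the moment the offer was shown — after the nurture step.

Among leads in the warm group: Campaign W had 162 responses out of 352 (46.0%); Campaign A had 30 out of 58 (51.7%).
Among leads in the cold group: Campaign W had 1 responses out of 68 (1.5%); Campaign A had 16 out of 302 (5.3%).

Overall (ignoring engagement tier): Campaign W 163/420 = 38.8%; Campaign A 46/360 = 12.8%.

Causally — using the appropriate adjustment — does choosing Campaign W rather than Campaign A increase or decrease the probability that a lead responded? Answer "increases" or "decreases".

increases

The stratified and pooled comparisons disagree (Campaign A wins within each engagement tier; Campaign W wins overall), so the answer turns on the causal role of engagement tier.
Engagement tier is downstream of the campaign. One should not condition on a consequence of treatment, so the overall rates are the right comparison.
Pooled: Campaign W 38.8% vs Campaign A 12.8%; Campaign W is higher overall.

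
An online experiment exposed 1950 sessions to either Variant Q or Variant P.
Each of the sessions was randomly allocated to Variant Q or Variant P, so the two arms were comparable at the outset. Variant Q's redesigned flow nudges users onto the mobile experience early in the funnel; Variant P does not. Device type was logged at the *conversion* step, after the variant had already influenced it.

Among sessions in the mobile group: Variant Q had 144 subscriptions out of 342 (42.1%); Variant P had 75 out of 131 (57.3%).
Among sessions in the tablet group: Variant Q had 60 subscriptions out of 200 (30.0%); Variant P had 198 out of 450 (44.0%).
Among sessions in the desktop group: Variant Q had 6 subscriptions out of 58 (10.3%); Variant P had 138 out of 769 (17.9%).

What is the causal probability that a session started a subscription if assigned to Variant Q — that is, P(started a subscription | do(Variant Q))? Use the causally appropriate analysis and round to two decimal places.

Within every device type level Variant P has the higher rate, yet pooled Variant Q does — Simpson's reversal.
Because the variant influences device type, device type is a post-treatment mediator, not a confounder. Stratifying on it would bias the estimate; the causal effect is the crude pooled difference.
So P(outcome | do(Variant Q)) is just the pooled rate for Variant Q: 210/600 = 0.350.

0.35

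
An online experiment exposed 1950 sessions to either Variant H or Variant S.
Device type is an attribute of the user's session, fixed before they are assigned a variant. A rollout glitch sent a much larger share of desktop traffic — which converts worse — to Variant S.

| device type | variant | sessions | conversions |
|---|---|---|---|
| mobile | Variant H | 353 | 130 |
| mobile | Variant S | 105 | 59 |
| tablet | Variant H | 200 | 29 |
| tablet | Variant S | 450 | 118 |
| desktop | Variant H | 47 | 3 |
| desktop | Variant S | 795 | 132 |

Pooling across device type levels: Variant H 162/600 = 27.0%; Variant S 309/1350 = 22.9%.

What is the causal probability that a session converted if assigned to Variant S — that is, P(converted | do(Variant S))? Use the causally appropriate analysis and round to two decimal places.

Since device type is a pre-existing factor (not a product of the variant) and it affects the outcome on its own, it is a confounder. The stratified rates, not the pooled rate, identify the causal effect.
Standardising Variant S to the population device type mix: 0.235·59/105 + 0.333·118/450 + 0.432·132/795 = 0.291.

0.29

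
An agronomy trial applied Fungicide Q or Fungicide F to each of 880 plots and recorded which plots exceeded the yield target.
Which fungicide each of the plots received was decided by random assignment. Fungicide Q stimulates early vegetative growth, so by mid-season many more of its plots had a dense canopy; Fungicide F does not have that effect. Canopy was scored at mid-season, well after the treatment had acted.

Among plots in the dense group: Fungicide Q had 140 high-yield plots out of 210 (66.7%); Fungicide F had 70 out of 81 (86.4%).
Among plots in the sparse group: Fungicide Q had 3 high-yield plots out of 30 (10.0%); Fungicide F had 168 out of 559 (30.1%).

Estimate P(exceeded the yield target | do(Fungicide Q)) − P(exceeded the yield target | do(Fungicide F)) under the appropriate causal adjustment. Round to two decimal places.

Mid-season canopy here is a post-treatment variable shaped by the fungicide; conditioning on it would introduce bias rather than remove it. The overall comparison is the causal one.
The causal difference is the pooled difference: 0.596 − 0.372 = +0.224.

+0.22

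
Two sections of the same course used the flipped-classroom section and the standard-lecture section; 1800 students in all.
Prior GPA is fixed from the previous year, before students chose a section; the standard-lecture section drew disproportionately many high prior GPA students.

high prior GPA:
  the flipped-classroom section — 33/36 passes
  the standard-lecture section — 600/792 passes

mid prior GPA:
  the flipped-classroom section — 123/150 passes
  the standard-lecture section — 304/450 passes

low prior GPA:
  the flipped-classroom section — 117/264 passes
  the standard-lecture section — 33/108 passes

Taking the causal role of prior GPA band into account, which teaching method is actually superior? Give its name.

Nothing the teaching method does changes prior GPA band; the imbalance is an allocation artefact. With prior GPA band also predicting the outcome, the pooled figure is confounded, and the within-stratum comparison is the causal one.
Within each level — high prior GPA: 91.7% vs 75.8%; mid prior GPA: 82.0% vs 67.6%; low prior GPA: 44.3% vs 30.6% — the flipped-classroom section is higher every time.

the flipped-classroom section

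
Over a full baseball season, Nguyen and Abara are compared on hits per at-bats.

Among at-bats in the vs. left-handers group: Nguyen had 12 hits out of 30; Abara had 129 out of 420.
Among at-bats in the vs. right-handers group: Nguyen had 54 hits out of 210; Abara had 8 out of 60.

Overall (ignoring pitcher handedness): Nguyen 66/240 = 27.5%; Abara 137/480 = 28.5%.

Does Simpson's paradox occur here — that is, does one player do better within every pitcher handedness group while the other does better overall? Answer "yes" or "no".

Within each pitcher handedness level (vs. left-handers 40.0% vs 30.7%; vs. right-handers 25.7% vs 13.3%), Nguyen has the higher rate every time. Pooled: 27.5% vs 28.5% — Abara has the higher rate overall. The two comparisons disagree.

yes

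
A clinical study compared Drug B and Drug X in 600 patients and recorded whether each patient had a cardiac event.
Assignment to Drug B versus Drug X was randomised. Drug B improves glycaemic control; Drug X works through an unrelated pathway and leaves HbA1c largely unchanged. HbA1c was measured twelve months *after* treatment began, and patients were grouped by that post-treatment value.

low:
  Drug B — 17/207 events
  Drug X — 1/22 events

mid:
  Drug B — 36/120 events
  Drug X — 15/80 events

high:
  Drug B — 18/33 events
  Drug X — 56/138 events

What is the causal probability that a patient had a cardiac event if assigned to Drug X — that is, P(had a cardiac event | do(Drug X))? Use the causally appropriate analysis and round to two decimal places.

0.30

HbA1c lies on the pathway drug → HbA1c → outcome, so adjusting for it blocks the indirect effect. For the total causal effect of drug, use the unadjusted pooled rates.
So P(outcome | do(Drug X)) is just the pooled rate for Drug X: 72/240 = 0.300.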